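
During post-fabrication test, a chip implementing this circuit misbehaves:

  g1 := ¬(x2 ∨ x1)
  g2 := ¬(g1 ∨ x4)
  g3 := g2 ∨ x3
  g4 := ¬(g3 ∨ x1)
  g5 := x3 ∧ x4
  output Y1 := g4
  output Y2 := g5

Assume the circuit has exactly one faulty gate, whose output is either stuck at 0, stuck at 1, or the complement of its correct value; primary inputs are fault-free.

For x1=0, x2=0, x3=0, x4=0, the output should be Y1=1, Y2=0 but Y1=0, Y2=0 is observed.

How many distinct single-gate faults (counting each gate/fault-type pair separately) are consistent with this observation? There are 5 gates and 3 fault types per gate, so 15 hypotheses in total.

Fault-free: g1=1, g2=0, g3=0, g4=1, g5=0 → Y1=1, Y2=0. Observed Y1=0, Y2=0.
  g1: stuck-at-0, inverted output ✓; others ✗
  g2: stuck-at-1, inverted output ✓; others ✗
  g3: stuck-at-1, inverted output ✓; others ✗
  g4: stuck-at-0, inverted output ✓; others ✗
  g5: none of the 3 fault types match ✗
Consistent faults: {g1 stuck-at-0, g1 inverted output, g2 stuck-at-1, g2 inverted output, g3 stuck-at-1, g3 inverted output, g4 stuck-at-0, g4 inverted output} — 8 in all.

8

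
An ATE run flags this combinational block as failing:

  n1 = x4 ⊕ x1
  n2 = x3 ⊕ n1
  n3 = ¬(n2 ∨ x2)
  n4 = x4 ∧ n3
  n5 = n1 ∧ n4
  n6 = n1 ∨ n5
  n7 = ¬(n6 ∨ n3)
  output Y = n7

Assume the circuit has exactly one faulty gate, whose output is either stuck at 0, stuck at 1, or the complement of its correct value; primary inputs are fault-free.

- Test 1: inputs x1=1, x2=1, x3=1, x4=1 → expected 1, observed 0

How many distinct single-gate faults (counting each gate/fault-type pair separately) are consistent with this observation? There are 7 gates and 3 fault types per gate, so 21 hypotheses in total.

Fault-free: n1=0, n2=1, n3=0, n4=0, n5=0, n6=0, n7=1 → 1. Observed 0.
  n1: stuck-at-1, inverted output ✓; others ✗
  n2: none of the 3 fault types match ✗
  n3: stuck-at-1, inverted output ✓; others ✗
  n4: none of the 3 fault types match ✗
  n5: stuck-at-1, inverted output ✓; others ✗
  n6: stuck-at-1, inverted output ✓; others ✗
  n7: stuck-at-0, inverted output ✓; others ✗
Consistent faults: {n1 stuck-at-1, n1 inverted output, n3 stuck-at-1, n3 inverted output, n5 stuck-at-1, n5 inverted output, n6 stuck-at-1, n6 inverted output, n7 stuck-at-0, n7 inverted output} — 10 in all.

10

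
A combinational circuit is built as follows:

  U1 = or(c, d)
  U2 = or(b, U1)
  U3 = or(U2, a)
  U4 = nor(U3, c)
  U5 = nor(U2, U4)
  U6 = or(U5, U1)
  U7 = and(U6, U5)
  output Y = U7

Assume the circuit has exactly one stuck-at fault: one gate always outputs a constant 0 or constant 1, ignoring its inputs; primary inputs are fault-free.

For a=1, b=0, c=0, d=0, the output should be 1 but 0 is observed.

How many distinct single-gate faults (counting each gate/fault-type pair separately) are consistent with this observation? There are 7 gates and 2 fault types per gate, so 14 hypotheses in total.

Fault-free: U1=0, U2=0, U3=1, U4=0, U5=1, U6=1, U7=1 → 1. Observed 0.
  U1 stuck-at-0: output 1 ✗
  U1 stuck-at-1: output 0 ✓
  U2 stuck-at-0: output 1 ✗
  U2 stuck-at-1: output 0 ✓
  U3 stuck-at-0: output 0 ✓
  U3 stuck-at-1: output 1 ✗
  U4 stuck-at-0: output 1 ✗
  U4 stuck-at-1: output 0 ✓
  U5 stuck-at-0: output 0 ✓
  U5 stuck-at-1: output 1 ✗
  U6 stuck-at-0: output 0 ✓
  U6 stuck-at-1: output 1 ✗
  U7 stuck-at-0: output 0 ✓
  U7 stuck-at-1: output 1 ✗
Consistent faults: {U1 stuck-at-1, U2 stuck-at-1, U3 stuck-at-0, U4 stuck-at-1, U5 stuck-at-0, U6 stuck-at-0, U7 stuck-at-0} — 7 in all.

7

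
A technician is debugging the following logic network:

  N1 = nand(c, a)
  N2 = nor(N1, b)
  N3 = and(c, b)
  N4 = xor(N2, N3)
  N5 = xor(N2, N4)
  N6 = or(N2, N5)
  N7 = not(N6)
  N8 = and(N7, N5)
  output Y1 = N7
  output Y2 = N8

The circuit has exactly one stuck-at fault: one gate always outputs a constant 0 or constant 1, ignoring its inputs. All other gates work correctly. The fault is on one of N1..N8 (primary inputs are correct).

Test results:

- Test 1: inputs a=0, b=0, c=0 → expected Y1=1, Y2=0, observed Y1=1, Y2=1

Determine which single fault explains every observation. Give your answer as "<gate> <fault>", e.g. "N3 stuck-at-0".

Fault-free values for test 1 (a=0, b=0, c=0): N1=1, N2=0, N3=0, N4=0, N5=0, N6=0, N7=1, N8=0, giving Y1=1, Y2=0. Observed Y1=1, Y2=1.
Test 1: faults giving observed Y1=1, Y2=1 are {N8 stuck-at-1}.
Only N8 stuck-at-1 is consistent with every test.

N8 stuck-at-1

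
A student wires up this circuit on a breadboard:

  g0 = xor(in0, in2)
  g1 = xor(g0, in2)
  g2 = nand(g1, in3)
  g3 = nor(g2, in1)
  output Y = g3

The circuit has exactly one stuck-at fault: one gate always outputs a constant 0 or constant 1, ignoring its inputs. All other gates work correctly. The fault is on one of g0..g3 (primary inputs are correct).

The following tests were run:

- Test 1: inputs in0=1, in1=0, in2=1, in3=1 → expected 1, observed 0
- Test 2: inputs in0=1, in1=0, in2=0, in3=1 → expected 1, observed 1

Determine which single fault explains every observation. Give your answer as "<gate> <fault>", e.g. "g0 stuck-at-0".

Fault-free values for test 1 (in0=1, in1=0, in2=1, in3=1): g0=0, g1=1, g2=0, g3=1, giving Y=1. Observed 0.
Test 1: faults giving observed 0 are {g0 stuck-at-1, g1 stuck-at-0, g2 stuck-at-1, g3 stuck-at-0}.
Test 2 (in0=1, in1=0, in2=0, in3=1): fault-free g0=1, g1=1, g2=0, g3=1 → 1; observed 1. Eliminates g1 stuck-at-0, g2 stuck-at-1, g3 stuck-at-0.
Only g0 stuck-at-1 is consistent with every test.

g0 stuck-at-1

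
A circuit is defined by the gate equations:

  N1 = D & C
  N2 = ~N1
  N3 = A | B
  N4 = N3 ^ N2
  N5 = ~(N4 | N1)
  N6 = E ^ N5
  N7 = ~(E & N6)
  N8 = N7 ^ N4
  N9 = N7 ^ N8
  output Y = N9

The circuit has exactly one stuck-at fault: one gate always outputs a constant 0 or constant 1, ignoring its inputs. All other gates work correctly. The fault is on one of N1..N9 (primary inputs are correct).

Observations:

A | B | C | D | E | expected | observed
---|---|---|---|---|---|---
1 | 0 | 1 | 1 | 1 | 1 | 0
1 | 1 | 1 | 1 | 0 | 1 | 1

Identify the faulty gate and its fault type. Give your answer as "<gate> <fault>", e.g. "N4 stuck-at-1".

Fault-free values for test 1 (A=1, B=0, C=1, D=1, E=1): N1=1, N2=0, N3=1, N4=1, N5=0, N6=1, N7=0, N8=1, N9=1, giving Y=1. Observed 0.
Test 1: faults giving observed 0 are {N1 stuck-at-0, N2 stuck-at-1, N3 stuck-at-0, N4 stuck-at-0, N8 stuck-at-0, N9 stuck-at-0}.
Test 2 (A=1, B=1, C=1, D=1, E=0): fault-free N1=1, N2=0, N3=1, N4=1, N5=0, N6=0, N7=1, N8=0, N9=1 → 1; observed 1. Eliminates N1 stuck-at-0, N2 stuck-at-1, N3 stuck-at-0, N4 stuck-at-0, N9 stuck-at-0.
Only N8 stuck-at-0 is consistent with every test.

N8 stuck-at-0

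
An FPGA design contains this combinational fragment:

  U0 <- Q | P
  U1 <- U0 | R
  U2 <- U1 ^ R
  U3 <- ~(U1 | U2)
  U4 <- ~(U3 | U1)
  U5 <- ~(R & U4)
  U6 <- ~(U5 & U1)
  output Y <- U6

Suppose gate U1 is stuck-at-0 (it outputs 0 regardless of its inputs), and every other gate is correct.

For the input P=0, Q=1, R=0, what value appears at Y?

1

Propagate with U1 forced: U0=1, U1=0 [stuck-at-0], U2=0, U3=1, U4=0, U5=1, U6=1.
So Y = 1. (Without the fault it would be 0.)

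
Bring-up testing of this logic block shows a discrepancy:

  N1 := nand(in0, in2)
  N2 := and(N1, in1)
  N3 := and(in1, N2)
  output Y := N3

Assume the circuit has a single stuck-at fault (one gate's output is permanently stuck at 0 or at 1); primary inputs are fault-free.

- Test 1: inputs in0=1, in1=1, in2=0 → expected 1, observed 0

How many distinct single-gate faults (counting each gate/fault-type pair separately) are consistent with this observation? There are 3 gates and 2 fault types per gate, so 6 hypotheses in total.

Fault-free: N1=1, N2=1, N3=1 → 1. Observed 0.
  N1 stuck-at-0: output 0 ✓
  N1 stuck-at-1: output 1 ✗
  N2 stuck-at-0: output 0 ✓
  N2 stuck-at-1: output 1 ✗
  N3 stuck-at-0: output 0 ✓
  N3 stuck-at-1: output 1 ✗
Consistent faults: {N1 stuck-at-0, N2 stuck-at-0, N3 stuck-at-0} — 3 in all.

3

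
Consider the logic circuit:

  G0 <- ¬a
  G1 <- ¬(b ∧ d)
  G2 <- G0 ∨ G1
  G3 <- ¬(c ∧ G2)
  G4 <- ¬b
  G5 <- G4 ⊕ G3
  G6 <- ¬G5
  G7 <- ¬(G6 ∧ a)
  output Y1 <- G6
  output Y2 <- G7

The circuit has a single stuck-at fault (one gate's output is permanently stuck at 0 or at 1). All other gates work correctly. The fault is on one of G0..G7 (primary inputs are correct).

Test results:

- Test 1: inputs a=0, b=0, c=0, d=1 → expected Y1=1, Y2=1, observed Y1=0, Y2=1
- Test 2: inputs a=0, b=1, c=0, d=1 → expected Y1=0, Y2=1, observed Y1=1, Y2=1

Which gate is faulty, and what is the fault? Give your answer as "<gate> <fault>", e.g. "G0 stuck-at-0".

G3 stuck-at-0

Fault-free values for test 1 (a=0, b=0, c=0, d=1): G0=1, G1=1, G2=1, G3=1, G4=1, G5=0, G6=1, G7=1, giving Y1=1, Y2=1. Observed Y1=0, Y2=1.
Test 1: faults giving observed Y1=0, Y2=1 are {G3 stuck-at-0, G4 stuck-at-0, G5 stuck-at-1, G6 stuck-at-0}.
Test 2 (a=0, b=1, c=0, d=1): fault-free G0=1, G1=0, G2=1, G3=1, G4=0, G5=1, G6=0, G7=1 → Y1=0, Y2=1; observed Y1=1, Y2=1. Eliminates G4 stuck-at-0, G5 stuck-at-1, G6 stuck-at-0.
Only G3 stuck-at-0 is consistent with every test.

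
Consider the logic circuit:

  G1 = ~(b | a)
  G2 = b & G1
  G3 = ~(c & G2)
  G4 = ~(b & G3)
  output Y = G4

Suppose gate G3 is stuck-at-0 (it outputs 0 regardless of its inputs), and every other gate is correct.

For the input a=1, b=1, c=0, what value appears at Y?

Propagate with G3 forced: G1=0, G2=0, G3=0 [stuck-at-0], G4=1.
So Y = 1. (Without the fault it would be 0.)

1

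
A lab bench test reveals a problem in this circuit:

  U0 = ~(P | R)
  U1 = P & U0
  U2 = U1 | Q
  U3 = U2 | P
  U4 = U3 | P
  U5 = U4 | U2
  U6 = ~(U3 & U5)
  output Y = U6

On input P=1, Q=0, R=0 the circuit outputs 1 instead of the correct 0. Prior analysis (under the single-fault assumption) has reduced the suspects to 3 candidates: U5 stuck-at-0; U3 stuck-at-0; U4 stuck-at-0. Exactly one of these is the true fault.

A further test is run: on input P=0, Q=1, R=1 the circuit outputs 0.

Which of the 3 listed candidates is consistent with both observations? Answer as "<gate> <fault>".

Evaluate each candidate on input P=0, Q=1, R=1:
  U5 stuck-at-0: U0=0, U1=0, U2=1, U3=1, U4=1, U5=0 [stuck-at-0], U6=1 → 1 — eliminated
  U3 stuck-at-0: U0=0, U1=0, U2=1, U3=0 [stuck-at-0], U4=0, U5=1, U6=1 → 1 — eliminated
  U4 stuck-at-0: U0=0, U1=0, U2=1, U3=1, U4=0 [stuck-at-0], U5=1, U6=0 → 0 — matches
Only U4 stuck-at-0 reproduces the observed 0.

U4 stuck-at-0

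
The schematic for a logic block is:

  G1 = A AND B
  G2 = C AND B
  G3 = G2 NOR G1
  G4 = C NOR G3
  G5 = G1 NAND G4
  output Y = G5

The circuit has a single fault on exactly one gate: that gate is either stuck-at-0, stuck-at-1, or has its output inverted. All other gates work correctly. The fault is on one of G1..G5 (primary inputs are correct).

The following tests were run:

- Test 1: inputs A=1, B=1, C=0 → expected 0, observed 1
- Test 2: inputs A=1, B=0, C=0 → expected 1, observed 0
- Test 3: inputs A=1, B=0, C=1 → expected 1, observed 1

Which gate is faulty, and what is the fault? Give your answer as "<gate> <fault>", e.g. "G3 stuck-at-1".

Fault-free values for test 1 (A=1, B=1, C=0): G1=1, G2=0, G3=0, G4=1, G5=0, giving Y=0. Observed 1.
Test 1: faults giving observed 1 are {G1 stuck-at-0, G1 inverted output, G3 stuck-at-1, G3 inverted output, G4 stuck-at-0, G4 inverted output, G5 stuck-at-1, G5 inverted output}.
Test 2 (A=1, B=0, C=0): fault-free G1=0, G2=0, G3=1, G4=0, G5=1 → 1; observed 0. Eliminates G1 stuck-at-0, G3 stuck-at-1, G3 inverted output, G4 stuck-at-0, G4 inverted output, G5 stuck-at-1.
Test 3 (A=1, B=0, C=1): fault-free G1=0, G2=0, G3=1, G4=0, G5=1 → 1; observed 1. Eliminates G5 inverted output.
Only G1 inverted output is consistent with every test.

G1 inverted output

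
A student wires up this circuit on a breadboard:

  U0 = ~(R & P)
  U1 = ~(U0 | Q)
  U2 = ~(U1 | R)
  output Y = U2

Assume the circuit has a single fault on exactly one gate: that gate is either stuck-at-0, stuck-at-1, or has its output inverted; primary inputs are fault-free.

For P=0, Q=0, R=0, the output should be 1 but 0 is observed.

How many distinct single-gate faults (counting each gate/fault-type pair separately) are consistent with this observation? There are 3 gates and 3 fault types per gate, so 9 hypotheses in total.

Fault-free: U0=1, U1=0, U2=1 → 1. Observed 0.
  U0 stuck-at-0: output 0 ✓
  U0 stuck-at-1: output 1 ✗
  U0 inverted output: output 0 ✓
  U1 stuck-at-0: output 1 ✗
  U1 stuck-at-1: output 0 ✓
  U1 inverted output: output 0 ✓
  U2 stuck-at-0: output 0 ✓
  U2 stuck-at-1: output 1 ✗
  U2 inverted output: output 0 ✓
Consistent faults: {U0 stuck-at-0, U0 inverted output, U1 stuck-at-1, U1 inverted output, U2 stuck-at-0, U2 inverted output} — 6 in all.

6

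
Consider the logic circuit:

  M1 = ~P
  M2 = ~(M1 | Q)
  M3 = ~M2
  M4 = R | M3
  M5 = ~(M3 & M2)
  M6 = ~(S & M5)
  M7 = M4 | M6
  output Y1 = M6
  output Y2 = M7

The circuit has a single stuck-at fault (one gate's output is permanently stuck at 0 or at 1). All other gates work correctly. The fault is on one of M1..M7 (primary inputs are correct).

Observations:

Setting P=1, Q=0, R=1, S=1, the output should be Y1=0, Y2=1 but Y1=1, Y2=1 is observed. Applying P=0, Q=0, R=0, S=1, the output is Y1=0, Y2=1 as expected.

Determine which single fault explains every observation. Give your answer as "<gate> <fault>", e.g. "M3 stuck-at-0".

Fault-free values for test 1 (P=1, Q=0, R=1, S=1): M1=0, M2=1, M3=0, M4=1, M5=1, M6=0, M7=1, giving Y1=0, Y2=1. Observed Y1=1, Y2=1.
Test 1: faults giving observed Y1=1, Y2=1 are {M3 stuck-at-1, M5 stuck-at-0, M6 stuck-at-1}.
Test 2 (P=0, Q=0, R=0, S=1): fault-free M1=1, M2=0, M3=1, M4=1, M5=1, M6=0, M7=1 → Y1=0, Y2=1; observed Y1=0, Y2=1. Eliminates M5 stuck-at-0, M6 stuck-at-1.
Only M3 stuck-at-1 is consistent with every test.

M3 stuck-at-1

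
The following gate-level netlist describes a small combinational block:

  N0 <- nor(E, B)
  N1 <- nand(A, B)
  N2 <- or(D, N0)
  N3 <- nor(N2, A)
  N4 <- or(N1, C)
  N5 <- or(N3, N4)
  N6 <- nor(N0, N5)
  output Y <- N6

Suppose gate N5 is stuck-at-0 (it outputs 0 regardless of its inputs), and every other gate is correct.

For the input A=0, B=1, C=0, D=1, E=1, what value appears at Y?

Propagate with N5 forced: N0=0, N1=1, N2=1, N3=0, N4=1, N5=0 [stuck-at-0], N6=1.
So Y = 1. (Without the fault it would be 0.)

1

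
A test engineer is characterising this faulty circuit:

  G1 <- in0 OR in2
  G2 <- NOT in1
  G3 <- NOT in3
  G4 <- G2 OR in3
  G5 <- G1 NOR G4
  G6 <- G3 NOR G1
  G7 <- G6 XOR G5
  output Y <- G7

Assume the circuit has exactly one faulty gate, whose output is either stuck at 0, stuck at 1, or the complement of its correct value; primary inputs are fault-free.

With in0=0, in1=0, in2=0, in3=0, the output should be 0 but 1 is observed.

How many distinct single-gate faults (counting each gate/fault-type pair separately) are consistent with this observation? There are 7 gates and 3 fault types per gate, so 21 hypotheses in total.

12

Fault-free: G1=0, G2=1, G3=1, G4=1, G5=0, G6=0, G7=0 → 0. Observed 1.
  G1: none of the 3 fault types match ✗
  G2: stuck-at-0, inverted output ✓; others ✗
  G3: stuck-at-0, inverted output ✓; others ✗
  G4: stuck-at-0, inverted output ✓; others ✗
  G5: stuck-at-1, inverted output ✓; others ✗
  G6: stuck-at-1, inverted output ✓; others ✗
  G7: stuck-at-1, inverted output ✓; others ✗
Consistent faults: {G2 stuck-at-0, G2 inverted output, G3 stuck-at-0, G3 inverted output, G4 stuck-at-0, G4 inverted output, G5 stuck-at-1, G5 inverted output, G6 stuck-at-1, G6 inverted output, G7 stuck-at-1, G7 inverted output} — 12 in all.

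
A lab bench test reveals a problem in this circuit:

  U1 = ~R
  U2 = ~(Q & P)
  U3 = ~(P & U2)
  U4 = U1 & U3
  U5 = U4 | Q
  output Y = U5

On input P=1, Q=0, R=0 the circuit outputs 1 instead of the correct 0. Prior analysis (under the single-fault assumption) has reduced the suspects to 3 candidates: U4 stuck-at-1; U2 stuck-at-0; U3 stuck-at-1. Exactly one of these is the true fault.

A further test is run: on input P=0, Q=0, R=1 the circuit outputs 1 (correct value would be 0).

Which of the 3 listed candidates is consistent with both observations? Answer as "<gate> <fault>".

U4 stuck-at-1

Evaluate each candidate on input P=0, Q=0, R=1:
  U4 stuck-at-1: U1=0, U2=1, U3=1, U4=1 [stuck-at-1], U5=1 → 1 — matches
  U2 stuck-at-0: U1=0, U2=0 [stuck-at-0], U3=1, U4=0, U5=0 → 0 — eliminated
  U3 stuck-at-1: U1=0, U2=1, U3=1 [stuck-at-1], U4=0, U5=0 → 0 — eliminated
Only U4 stuck-at-1 reproduces the observed 1.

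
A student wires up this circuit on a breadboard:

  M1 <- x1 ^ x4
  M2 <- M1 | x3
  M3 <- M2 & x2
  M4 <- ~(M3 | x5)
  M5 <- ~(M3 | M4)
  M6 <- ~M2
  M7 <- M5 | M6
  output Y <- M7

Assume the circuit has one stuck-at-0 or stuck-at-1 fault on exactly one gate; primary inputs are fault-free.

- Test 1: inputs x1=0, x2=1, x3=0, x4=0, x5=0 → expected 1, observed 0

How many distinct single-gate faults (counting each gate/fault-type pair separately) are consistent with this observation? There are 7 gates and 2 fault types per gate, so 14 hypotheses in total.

4

Fault-free: M1=0, M2=0, M3=0, M4=1, M5=0, M6=1, M7=1 → 1. Observed 0.
  M1 stuck-at-0: output 1 ✗
  M1 stuck-at-1: output 0 ✓
  M2 stuck-at-0: output 1 ✗
  M2 stuck-at-1: output 0 ✓
  M3 stuck-at-0: output 1 ✗
  M3 stuck-at-1: output 1 ✗
  M4 stuck-at-0: output 1 ✗
  M4 stuck-at-1: output 1 ✗
  M5 stuck-at-0: output 1 ✗
  M5 stuck-at-1: output 1 ✗
  M6 stuck-at-0: output 0 ✓
  M6 stuck-at-1: output 1 ✗
  M7 stuck-at-0: output 0 ✓
  M7 stuck-at-1: output 1 ✗
Consistent faults: {M1 stuck-at-1, M2 stuck-at-1, M6 stuck-at-0, M7 stuck-at-0} — 4 in all.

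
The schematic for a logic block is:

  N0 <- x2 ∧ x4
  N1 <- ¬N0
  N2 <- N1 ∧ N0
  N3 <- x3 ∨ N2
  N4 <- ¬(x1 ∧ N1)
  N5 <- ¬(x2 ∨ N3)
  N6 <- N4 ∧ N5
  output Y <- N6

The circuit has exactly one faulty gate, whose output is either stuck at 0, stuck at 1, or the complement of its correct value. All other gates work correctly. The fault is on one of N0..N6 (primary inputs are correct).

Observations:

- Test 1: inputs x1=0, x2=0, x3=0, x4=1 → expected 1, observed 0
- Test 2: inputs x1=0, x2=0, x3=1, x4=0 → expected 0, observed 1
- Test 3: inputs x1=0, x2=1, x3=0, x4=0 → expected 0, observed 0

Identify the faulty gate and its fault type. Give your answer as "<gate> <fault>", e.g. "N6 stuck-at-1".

Fault-free values for test 1 (x1=0, x2=0, x3=0, x4=1): N0=0, N1=1, N2=0, N3=0, N4=1, N5=1, N6=1, giving Y=1. Observed 0.
Test 1: faults giving observed 0 are {N2 stuck-at-1, N2 inverted output, N3 stuck-at-1, N3 inverted output, N4 stuck-at-0, N4 inverted output, N5 stuck-at-0, N5 inverted output, N6 stuck-at-0, N6 inverted output}.
Test 2 (x1=0, x2=0, x3=1, x4=0): fault-free N0=0, N1=1, N2=0, N3=1, N4=1, N5=0, N6=0 → 0; observed 1. Eliminates N2 stuck-at-1, N2 inverted output, N3 stuck-at-1, N4 stuck-at-0, N4 inverted output, N5 stuck-at-0, N6 stuck-at-0.
Test 3 (x1=0, x2=1, x3=0, x4=0): fault-free N0=0, N1=1, N2=0, N3=0, N4=1, N5=0, N6=0 → 0; observed 0. Eliminates N5 inverted output, N6 inverted output.
Only N3 inverted output is consistent with every test.

N3 inverted output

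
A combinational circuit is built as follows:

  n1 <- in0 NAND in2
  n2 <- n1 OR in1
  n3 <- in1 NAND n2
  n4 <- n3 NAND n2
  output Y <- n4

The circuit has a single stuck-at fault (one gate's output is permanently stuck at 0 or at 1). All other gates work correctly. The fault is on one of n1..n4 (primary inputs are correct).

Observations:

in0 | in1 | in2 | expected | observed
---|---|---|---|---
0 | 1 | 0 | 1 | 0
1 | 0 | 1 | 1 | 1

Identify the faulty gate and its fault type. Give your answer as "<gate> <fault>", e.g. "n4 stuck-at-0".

n3 stuck-at-1

Fault-free values for test 1 (in0=0, in1=1, in2=0): n1=1, n2=1, n3=0, n4=1, giving Y=1. Observed 0.
Test 1: faults giving observed 0 are {n3 stuck-at-1, n4 stuck-at-0}.
Test 2 (in0=1, in1=0, in2=1): fault-free n1=0, n2=0, n3=1, n4=1 → 1; observed 1. Eliminates n4 stuck-at-0.
Only n3 stuck-at-1 is consistent with every test.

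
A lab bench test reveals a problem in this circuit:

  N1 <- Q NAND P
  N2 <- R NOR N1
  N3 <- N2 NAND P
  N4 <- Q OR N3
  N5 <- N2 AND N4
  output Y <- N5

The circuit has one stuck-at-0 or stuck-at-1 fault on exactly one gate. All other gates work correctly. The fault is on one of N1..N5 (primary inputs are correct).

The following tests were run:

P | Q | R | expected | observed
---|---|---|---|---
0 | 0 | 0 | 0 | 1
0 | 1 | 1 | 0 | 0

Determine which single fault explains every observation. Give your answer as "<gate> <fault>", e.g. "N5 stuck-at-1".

Fault-free values for test 1 (P=0, Q=0, R=0): N1=1, N2=0, N3=1, N4=1, N5=0, giving Y=0. Observed 1.
Test 1: faults giving observed 1 are {N1 stuck-at-0, N2 stuck-at-1, N5 stuck-at-1}.
Test 2 (P=0, Q=1, R=1): fault-free N1=1, N2=0, N3=1, N4=1, N5=0 → 0; observed 0. Eliminates N2 stuck-at-1, N5 stuck-at-1.
Only N1 stuck-at-0 is consistent with every test.

N1 stuck-at-0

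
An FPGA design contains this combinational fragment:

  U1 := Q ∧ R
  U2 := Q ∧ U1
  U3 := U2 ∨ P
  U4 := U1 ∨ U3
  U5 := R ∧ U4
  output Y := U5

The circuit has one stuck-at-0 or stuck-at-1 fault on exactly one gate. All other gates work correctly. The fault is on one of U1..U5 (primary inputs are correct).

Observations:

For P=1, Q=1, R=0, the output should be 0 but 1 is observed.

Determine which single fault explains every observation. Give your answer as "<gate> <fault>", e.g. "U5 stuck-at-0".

Fault-free values for test 1 (P=1, Q=1, R=0): U1=0, U2=0, U3=1, U4=1, U5=0, giving Y=0. Observed 1.
Test 1: faults giving observed 1 are {U5 stuck-at-1}.
Only U5 stuck-at-1 is consistent with every test.

U5 stuck-at-1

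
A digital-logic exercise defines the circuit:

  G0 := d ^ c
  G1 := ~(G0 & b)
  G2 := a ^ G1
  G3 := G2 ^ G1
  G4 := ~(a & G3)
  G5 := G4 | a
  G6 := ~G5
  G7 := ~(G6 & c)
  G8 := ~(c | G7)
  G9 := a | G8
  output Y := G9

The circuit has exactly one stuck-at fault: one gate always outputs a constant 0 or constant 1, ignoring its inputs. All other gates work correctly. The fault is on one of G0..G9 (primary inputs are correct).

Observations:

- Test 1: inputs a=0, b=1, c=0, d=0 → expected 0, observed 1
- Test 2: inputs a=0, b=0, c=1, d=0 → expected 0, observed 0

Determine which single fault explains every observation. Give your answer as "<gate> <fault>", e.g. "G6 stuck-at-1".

Fault-free values for test 1 (a=0, b=1, c=0, d=0): G0=0, G1=1, G2=1, G3=0, G4=1, G5=1, G6=0, G7=1, G8=0, G9=0, giving Y=0. Observed 1.
Test 1: faults giving observed 1 are {G7 stuck-at-0, G8 stuck-at-1, G9 stuck-at-1}.
Test 2 (a=0, b=0, c=1, d=0): fault-free G0=1, G1=1, G2=1, G3=0, G4=1, G5=1, G6=0, G7=1, G8=0, G9=0 → 0; observed 0. Eliminates G8 stuck-at-1, G9 stuck-at-1.
Only G7 stuck-at-0 is consistent with every test.

G7 stuck-at-0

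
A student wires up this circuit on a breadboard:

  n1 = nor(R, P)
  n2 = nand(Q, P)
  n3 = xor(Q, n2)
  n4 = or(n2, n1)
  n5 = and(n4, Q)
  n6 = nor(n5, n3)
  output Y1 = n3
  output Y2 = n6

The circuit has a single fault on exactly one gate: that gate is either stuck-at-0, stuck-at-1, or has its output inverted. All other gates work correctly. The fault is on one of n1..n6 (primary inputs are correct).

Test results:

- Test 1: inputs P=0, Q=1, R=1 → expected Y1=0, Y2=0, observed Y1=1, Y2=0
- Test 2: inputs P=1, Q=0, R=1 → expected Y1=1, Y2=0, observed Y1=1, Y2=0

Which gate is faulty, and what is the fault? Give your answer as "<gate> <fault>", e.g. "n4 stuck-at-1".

n3 stuck-at-1

Fault-free values for test 1 (P=0, Q=1, R=1): n1=0, n2=1, n3=0, n4=1, n5=1, n6=0, giving Y1=0, Y2=0. Observed Y1=1, Y2=0.
Test 1: faults giving observed Y1=1, Y2=0 are {n2 stuck-at-0, n2 inverted output, n3 stuck-at-1, n3 inverted output}.
Test 2 (P=1, Q=0, R=1): fault-free n1=0, n2=1, n3=1, n4=1, n5=0, n6=0 → Y1=1, Y2=0; observed Y1=1, Y2=0. Eliminates n2 stuck-at-0, n2 inverted output, n3 inverted output.
Only n3 stuck-at-1 is consistent with every test.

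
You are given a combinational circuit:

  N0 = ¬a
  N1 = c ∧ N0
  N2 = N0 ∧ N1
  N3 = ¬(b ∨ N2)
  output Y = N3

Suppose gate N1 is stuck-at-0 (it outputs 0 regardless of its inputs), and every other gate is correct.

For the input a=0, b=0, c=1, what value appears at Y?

1

Propagate with N1 forced: N0=1, N1=0 [stuck-at-0], N2=0, N3=1.
So Y = 1. (Without the fault it would be 0.)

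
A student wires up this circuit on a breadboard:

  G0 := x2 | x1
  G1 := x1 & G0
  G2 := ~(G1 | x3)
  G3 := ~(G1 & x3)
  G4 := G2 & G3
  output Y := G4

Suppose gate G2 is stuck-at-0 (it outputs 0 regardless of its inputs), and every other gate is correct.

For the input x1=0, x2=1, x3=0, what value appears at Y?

Propagate with G2 forced: G0=1, G1=0, G2=0 [stuck-at-0], G3=1, G4=0.
So Y = 0. (Without the fault it would be 1.)

0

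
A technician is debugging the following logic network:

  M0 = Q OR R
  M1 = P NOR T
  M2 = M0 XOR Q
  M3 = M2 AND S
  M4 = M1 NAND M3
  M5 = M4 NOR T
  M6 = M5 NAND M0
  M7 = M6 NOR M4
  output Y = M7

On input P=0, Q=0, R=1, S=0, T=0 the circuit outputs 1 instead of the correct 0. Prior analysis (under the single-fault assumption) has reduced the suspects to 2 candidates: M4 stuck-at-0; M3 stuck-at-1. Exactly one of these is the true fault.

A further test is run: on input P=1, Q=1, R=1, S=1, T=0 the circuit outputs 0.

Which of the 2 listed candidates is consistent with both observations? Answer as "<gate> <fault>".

Evaluate each candidate on input P=1, Q=1, R=1, S=1, T=0:
  M4 stuck-at-0: M0=1, M1=0, M2=0, M3=0, M4=0 [stuck-at-0], M5=1, M6=0, M7=1 → 1 — eliminated
  M3 stuck-at-1: M0=1, M1=0, M2=0, M3=1 [stuck-at-1], M4=1, M5=0, M6=1, M7=0 → 0 — matches
Only M3 stuck-at-1 reproduces the observed 0.

M3 stuck-at-1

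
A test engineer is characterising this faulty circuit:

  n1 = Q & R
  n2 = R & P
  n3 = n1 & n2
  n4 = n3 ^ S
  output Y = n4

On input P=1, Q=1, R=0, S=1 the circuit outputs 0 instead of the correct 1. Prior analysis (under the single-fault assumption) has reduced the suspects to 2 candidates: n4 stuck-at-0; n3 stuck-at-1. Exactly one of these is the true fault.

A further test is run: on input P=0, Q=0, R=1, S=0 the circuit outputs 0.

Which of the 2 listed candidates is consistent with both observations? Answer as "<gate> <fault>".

n4 stuck-at-0

Evaluate each candidate on input P=0, Q=0, R=1, S=0:
  n4 stuck-at-0: n1=0, n2=0, n3=0, n4=0 [stuck-at-0] → 0 — matches
  n3 stuck-at-1: n1=0, n2=0, n3=1 [stuck-at-1], n4=1 → 1 — eliminated
Only n4 stuck-at-0 reproduces the observed 0.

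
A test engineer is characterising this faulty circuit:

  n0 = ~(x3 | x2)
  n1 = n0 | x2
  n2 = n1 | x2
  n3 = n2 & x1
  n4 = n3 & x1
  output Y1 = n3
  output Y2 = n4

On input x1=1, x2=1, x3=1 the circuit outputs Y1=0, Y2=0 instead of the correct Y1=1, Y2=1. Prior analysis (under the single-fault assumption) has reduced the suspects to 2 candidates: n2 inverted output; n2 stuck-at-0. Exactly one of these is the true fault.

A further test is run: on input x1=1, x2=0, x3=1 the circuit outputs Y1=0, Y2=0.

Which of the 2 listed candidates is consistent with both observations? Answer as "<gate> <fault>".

n2 stuck-at-0

Evaluate each candidate on input x1=1, x2=0, x3=1:
  n2 inverted output: n0=0, n1=0, n2=1 [inverted output], n3=1, n4=1 → Y1=1, Y2=1 — eliminated
  n2 stuck-at-0: n0=0, n1=0, n2=0 [stuck-at-0], n3=0, n4=0 → Y1=0, Y2=0 — matches
Only n2 stuck-at-0 reproduces the observed Y1=0, Y2=0.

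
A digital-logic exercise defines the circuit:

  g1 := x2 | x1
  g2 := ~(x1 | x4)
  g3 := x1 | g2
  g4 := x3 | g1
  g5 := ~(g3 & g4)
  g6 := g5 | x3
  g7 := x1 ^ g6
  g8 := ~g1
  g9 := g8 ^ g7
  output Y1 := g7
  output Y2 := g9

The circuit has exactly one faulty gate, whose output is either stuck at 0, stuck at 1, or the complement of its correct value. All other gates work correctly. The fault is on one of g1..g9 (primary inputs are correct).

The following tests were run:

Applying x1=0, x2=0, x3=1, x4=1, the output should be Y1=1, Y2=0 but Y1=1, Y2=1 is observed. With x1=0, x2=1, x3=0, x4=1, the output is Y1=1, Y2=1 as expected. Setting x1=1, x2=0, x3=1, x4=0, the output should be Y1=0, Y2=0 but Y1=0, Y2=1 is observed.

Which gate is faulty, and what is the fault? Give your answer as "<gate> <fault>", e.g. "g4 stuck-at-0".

g9 stuck-at-1

Fault-free values for test 1 (x1=0, x2=0, x3=1, x4=1): g1=0, g2=0, g3=0, g4=1, g5=1, g6=1, g7=1, g8=1, g9=0, giving Y1=1, Y2=0. Observed Y1=1, Y2=1.
Test 1: faults giving observed Y1=1, Y2=1 are {g1 stuck-at-1, g1 inverted output, g8 stuck-at-0, g8 inverted output, g9 stuck-at-1, g9 inverted output}.
Test 2 (x1=0, x2=1, x3=0, x4=1): fault-free g1=1, g2=0, g3=0, g4=1, g5=1, g6=1, g7=1, g8=0, g9=1 → Y1=1, Y2=1; observed Y1=1, Y2=1. Eliminates g1 inverted output, g8 inverted output, g9 inverted output.
Test 3 (x1=1, x2=0, x3=1, x4=0): fault-free g1=1, g2=0, g3=1, g4=1, g5=0, g6=1, g7=0, g8=0, g9=0 → Y1=0, Y2=0; observed Y1=0, Y2=1. Eliminates g1 stuck-at-1, g8 stuck-at-0.
Only g9 stuck-at-1 is consistent with every test.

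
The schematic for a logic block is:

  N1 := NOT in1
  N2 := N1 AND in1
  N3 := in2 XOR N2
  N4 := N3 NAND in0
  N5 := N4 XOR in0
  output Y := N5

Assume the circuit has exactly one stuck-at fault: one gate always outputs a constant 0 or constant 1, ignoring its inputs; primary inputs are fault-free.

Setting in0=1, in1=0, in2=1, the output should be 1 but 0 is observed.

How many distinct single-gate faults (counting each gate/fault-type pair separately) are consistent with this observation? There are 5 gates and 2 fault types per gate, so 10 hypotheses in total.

4

Fault-free: N1=1, N2=0, N3=1, N4=0, N5=1 → 1. Observed 0.
  N1 stuck-at-0: output 1 ✗
  N1 stuck-at-1: output 1 ✗
  N2 stuck-at-0: output 1 ✗
  N2 stuck-at-1: output 0 ✓
  N3 stuck-at-0: output 0 ✓
  N3 stuck-at-1: output 1 ✗
  N4 stuck-at-0: output 1 ✗
  N4 stuck-at-1: output 0 ✓
  N5 stuck-at-0: output 0 ✓
  N5 stuck-at-1: output 1 ✗
Consistent faults: {N2 stuck-at-1, N3 stuck-at-0, N4 stuck-at-1, N5 stuck-at-0} — 4 in all.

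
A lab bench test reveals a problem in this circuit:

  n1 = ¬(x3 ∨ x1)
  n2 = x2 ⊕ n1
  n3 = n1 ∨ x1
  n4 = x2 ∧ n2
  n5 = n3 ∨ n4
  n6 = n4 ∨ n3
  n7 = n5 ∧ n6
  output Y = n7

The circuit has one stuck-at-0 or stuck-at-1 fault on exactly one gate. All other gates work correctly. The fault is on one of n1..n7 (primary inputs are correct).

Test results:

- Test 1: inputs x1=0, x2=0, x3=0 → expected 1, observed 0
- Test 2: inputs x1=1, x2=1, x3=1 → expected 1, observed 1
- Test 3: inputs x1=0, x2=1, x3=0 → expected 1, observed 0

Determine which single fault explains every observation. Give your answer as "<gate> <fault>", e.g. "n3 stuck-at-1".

n3 stuck-at-0

Fault-free values for test 1 (x1=0, x2=0, x3=0): n1=1, n2=1, n3=1, n4=0, n5=1, n6=1, n7=1, giving Y=1. Observed 0.
Test 1: faults giving observed 0 are {n1 stuck-at-0, n3 stuck-at-0, n5 stuck-at-0, n6 stuck-at-0, n7 stuck-at-0}.
Test 2 (x1=1, x2=1, x3=1): fault-free n1=0, n2=1, n3=1, n4=1, n5=1, n6=1, n7=1 → 1; observed 1. Eliminates n5 stuck-at-0, n6 stuck-at-0, n7 stuck-at-0.
Test 3 (x1=0, x2=1, x3=0): fault-free n1=1, n2=0, n3=1, n4=0, n5=1, n6=1, n7=1 → 1; observed 0. Eliminates n1 stuck-at-0.
Only n3 stuck-at-0 is consistent with every test.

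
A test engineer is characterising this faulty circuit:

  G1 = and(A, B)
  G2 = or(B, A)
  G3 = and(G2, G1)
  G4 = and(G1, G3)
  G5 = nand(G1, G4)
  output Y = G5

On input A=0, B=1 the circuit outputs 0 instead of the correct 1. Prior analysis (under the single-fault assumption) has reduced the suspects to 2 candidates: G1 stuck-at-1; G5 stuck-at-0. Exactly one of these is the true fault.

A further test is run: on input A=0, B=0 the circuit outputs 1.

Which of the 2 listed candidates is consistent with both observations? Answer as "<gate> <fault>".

G1 stuck-at-1

Evaluate each candidate on input A=0, B=0:
  G1 stuck-at-1: G1=1 [stuck-at-1], G2=0, G3=0, G4=0, G5=1 → 1 — matches
  G5 stuck-at-0: G1=0, G2=0, G3=0, G4=0, G5=0 [stuck-at-0] → 0 — eliminated
Only G1 stuck-at-1 reproduces the observed 1.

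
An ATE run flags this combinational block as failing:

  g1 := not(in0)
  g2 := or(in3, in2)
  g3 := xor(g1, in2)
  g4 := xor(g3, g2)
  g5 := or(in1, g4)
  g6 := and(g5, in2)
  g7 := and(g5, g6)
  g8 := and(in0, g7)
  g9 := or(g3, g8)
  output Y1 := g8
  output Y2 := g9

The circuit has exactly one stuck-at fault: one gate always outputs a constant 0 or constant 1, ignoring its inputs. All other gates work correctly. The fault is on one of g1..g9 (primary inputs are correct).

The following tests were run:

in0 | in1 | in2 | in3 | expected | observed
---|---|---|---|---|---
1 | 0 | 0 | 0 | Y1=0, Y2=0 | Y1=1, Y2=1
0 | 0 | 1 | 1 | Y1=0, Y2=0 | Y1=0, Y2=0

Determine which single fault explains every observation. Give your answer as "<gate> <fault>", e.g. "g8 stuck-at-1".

g7 stuck-at-1

Fault-free values for test 1 (in0=1, in1=0, in2=0, in3=0): g1=0, g2=0, g3=0, g4=0, g5=0, g6=0, g7=0, g8=0, g9=0, giving Y1=0, Y2=0. Observed Y1=1, Y2=1.
Test 1: faults giving observed Y1=1, Y2=1 are {g7 stuck-at-1, g8 stuck-at-1}.
Test 2 (in0=0, in1=0, in2=1, in3=1): fault-free g1=1, g2=1, g3=0, g4=1, g5=1, g6=1, g7=1, g8=0, g9=0 → Y1=0, Y2=0; observed Y1=0, Y2=0. Eliminates g8 stuck-at-1.
Only g7 stuck-at-1 is consistent with every test.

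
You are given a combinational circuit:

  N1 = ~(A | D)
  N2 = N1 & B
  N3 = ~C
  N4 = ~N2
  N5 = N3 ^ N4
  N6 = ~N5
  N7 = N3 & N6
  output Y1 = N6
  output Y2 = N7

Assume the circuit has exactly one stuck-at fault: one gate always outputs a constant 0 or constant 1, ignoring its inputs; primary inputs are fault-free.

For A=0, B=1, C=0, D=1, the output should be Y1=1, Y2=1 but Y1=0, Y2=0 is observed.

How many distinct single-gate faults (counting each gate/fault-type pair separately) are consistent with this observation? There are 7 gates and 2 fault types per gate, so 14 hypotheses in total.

6

Fault-free: N1=0, N2=0, N3=1, N4=1, N5=0, N6=1, N7=1 → Y1=1, Y2=1. Observed Y1=0, Y2=0.
  N1 stuck-at-0: output Y1=1, Y2=1 ✗
  N1 stuck-at-1: output Y1=0, Y2=0 ✓
  N2 stuck-at-0: output Y1=1, Y2=1 ✗
  N2 stuck-at-1: output Y1=0, Y2=0 ✓
  N3 stuck-at-0: output Y1=0, Y2=0 ✓
  N3 stuck-at-1: output Y1=1, Y2=1 ✗
  N4 stuck-at-0: output Y1=0, Y2=0 ✓
  N4 stuck-at-1: output Y1=1, Y2=1 ✗
  N5 stuck-at-0: output Y1=1, Y2=1 ✗
  N5 stuck-at-1: output Y1=0, Y2=0 ✓
  N6 stuck-at-0: output Y1=0, Y2=0 ✓
  N6 stuck-at-1: output Y1=1, Y2=1 ✗
  N7 stuck-at-0: output Y1=1, Y2=0 ✗
  N7 stuck-at-1: output Y1=1, Y2=1 ✗
Consistent faults: {N1 stuck-at-1, N2 stuck-at-1, N3 stuck-at-0, N4 stuck-at-0, N5 stuck-at-1, N6 stuck-at-0} — 6 in all.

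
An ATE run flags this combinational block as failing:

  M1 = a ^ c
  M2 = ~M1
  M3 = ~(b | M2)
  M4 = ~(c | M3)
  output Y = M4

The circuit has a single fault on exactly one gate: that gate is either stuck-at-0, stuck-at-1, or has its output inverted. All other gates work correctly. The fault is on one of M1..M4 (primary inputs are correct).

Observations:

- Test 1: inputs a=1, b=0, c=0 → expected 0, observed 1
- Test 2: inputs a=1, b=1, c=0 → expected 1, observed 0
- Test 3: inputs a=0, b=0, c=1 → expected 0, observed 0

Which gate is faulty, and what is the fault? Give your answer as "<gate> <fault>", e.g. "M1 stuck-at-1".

Fault-free values for test 1 (a=1, b=0, c=0): M1=1, M2=0, M3=1, M4=0, giving Y=0. Observed 1.
Test 1: faults giving observed 1 are {M1 stuck-at-0, M1 inverted output, M2 stuck-at-1, M2 inverted output, M3 stuck-at-0, M3 inverted output, M4 stuck-at-1, M4 inverted output}.
Test 2 (a=1, b=1, c=0): fault-free M1=1, M2=0, M3=0, M4=1 → 1; observed 0. Eliminates M1 stuck-at-0, M1 inverted output, M2 stuck-at-1, M2 inverted output, M3 stuck-at-0, M4 stuck-at-1.
Test 3 (a=0, b=0, c=1): fault-free M1=1, M2=0, M3=1, M4=0 → 0; observed 0. Eliminates M4 inverted output.
Only M3 inverted output is consistent with every test.

M3 inverted output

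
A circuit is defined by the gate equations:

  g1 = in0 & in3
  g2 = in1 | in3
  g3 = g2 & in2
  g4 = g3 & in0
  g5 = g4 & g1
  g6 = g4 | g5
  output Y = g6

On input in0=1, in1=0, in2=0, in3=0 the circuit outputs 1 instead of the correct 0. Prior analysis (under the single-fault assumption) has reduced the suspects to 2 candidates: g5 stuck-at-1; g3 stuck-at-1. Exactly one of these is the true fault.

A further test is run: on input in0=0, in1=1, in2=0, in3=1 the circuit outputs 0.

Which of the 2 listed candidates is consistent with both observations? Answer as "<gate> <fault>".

g3 stuck-at-1

Evaluate each candidate on input in0=0, in1=1, in2=0, in3=1:
  g5 stuck-at-1: g1=0, g2=1, g3=0, g4=0, g5=1 [stuck-at-1], g6=1 → 1 — eliminated
  g3 stuck-at-1: g1=0, g2=1, g3=1 [stuck-at-1], g4=0, g5=0, g6=0 → 0 — matches
Only g3 stuck-at-1 reproduces the observed 0.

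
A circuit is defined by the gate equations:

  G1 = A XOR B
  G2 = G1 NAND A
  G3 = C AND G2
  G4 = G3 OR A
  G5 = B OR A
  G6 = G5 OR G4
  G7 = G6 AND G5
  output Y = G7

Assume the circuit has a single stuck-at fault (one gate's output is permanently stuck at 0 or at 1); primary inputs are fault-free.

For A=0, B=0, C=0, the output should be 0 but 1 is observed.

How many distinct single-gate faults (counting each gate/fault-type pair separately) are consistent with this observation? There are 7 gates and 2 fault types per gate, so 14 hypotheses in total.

2

Fault-free: G1=0, G2=1, G3=0, G4=0, G5=0, G6=0, G7=0 → 0. Observed 1.
  G1 stuck-at-0: output 0 ✗
  G1 stuck-at-1: output 0 ✗
  G2 stuck-at-0: output 0 ✗
  G2 stuck-at-1: output 0 ✗
  G3 stuck-at-0: output 0 ✗
  G3 stuck-at-1: output 0 ✗
  G4 stuck-at-0: output 0 ✗
  G4 stuck-at-1: output 0 ✗
  G5 stuck-at-0: output 0 ✗
  G5 stuck-at-1: output 1 ✓
  G6 stuck-at-0: output 0 ✗
  G6 stuck-at-1: output 0 ✗
  G7 stuck-at-0: output 0 ✗
  G7 stuck-at-1: output 1 ✓
Consistent faults: {G5 stuck-at-1, G7 stuck-at-1} — 2 in all.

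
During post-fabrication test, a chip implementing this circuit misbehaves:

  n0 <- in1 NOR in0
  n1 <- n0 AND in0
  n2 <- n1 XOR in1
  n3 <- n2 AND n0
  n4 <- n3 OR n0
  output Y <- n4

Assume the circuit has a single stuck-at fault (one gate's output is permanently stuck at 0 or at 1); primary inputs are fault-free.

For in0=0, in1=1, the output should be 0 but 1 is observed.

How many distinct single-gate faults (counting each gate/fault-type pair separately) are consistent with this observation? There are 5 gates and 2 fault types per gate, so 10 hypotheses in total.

Fault-free: n0=0, n1=0, n2=1, n3=0, n4=0 → 0. Observed 1.
  n0 stuck-at-0: output 0 ✗
  n0 stuck-at-1: output 1 ✓
  n1 stuck-at-0: output 0 ✗
  n1 stuck-at-1: output 0 ✗
  n2 stuck-at-0: output 0 ✗
  n2 stuck-at-1: output 0 ✗
  n3 stuck-at-0: output 0 ✗
  n3 stuck-at-1: output 1 ✓
  n4 stuck-at-0: output 0 ✗
  n4 stuck-at-1: output 1 ✓
Consistent faults: {n0 stuck-at-1, n3 stuck-at-1, n4 stuck-at-1} — 3 in all.

3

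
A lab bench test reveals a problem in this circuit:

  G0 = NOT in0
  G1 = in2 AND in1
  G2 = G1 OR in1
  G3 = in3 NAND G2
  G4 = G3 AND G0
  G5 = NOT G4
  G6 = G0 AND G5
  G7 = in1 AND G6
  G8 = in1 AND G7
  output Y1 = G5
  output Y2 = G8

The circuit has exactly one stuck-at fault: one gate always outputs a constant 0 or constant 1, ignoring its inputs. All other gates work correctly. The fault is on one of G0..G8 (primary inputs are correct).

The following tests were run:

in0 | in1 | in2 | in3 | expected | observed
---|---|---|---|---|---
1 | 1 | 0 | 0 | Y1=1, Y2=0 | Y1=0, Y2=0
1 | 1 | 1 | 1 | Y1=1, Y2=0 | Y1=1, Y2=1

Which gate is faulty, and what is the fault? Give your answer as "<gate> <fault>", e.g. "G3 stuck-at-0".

G0 stuck-at-1

Fault-free values for test 1 (in0=1, in1=1, in2=0, in3=0): G0=0, G1=0, G2=1, G3=1, G4=0, G5=1, G6=0, G7=0, G8=0, giving Y1=1, Y2=0. Observed Y1=0, Y2=0.
Test 1: faults giving observed Y1=0, Y2=0 are {G0 stuck-at-1, G4 stuck-at-1, G5 stuck-at-0}.
Test 2 (in0=1, in1=1, in2=1, in3=1): fault-free G0=0, G1=1, G2=1, G3=0, G4=0, G5=1, G6=0, G7=0, G8=0 → Y1=1, Y2=0; observed Y1=1, Y2=1. Eliminates G4 stuck-at-1, G5 stuck-at-0.
Only G0 stuck-at-1 is consistent with every test.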